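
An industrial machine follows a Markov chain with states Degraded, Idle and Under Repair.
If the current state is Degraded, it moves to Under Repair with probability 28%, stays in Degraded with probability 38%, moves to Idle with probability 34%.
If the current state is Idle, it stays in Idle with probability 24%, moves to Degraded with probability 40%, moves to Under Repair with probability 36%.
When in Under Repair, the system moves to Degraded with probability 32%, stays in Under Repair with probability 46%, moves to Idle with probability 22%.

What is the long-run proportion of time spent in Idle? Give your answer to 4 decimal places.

0.2690

Let the stationary distribution be π with π = πP and π_1 + π_2 + π_3 = 1.
π_1 = 0.38·π_1 + 0.4·π_2 + 0.32·π_3
π_2 = 0.34·π_1 + 0.24·π_2 + 0.22·π_3
Solving with the normalization constraint gives π = (0.3633, 0.2690, 0.3677).
So the stationary probability of Idle is 0.2690.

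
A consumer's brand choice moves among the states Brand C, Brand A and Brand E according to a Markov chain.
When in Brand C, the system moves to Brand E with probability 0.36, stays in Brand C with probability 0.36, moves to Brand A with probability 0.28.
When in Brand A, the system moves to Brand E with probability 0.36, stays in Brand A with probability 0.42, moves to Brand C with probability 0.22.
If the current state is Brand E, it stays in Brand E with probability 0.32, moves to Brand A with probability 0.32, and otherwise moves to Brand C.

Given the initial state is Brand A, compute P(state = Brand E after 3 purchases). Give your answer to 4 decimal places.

Propagate the distribution vector 3 purchases from Brand A.
After 0 purchases: (0.0000, 1.0000, 0.0000)
After 1 purchase: (0.2200, 0.4200, 0.3600)
After 2 purchases: (0.3012, 0.3532, 0.3456)
After 3 purchases: (0.3106, 0.3433, 0.3462)
P(in Brand E after 3 purchases) = 0.3462

0.3462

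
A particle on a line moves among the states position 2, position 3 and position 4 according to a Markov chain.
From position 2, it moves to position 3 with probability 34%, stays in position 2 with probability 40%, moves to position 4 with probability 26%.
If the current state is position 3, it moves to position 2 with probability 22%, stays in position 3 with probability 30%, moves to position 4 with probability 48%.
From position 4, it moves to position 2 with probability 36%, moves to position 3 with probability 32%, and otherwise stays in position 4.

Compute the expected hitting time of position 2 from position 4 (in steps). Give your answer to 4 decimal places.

Let t(s) be the expected number of steps to first reach position 2 from state s, with t(position 2) = 0. Conditioning on the first step:
t(position 3) = 1 + 0.3·t(position 3) + 0.48·t(position 4)
t(position 4) = 1 + 0.32·t(position 3) + 0.32·t(position 4)
Solving: t(position 3) = 3.5980, t(position 4) = 3.1638.
Expected steps from position 4 to position 2: 3.1638.

3.1638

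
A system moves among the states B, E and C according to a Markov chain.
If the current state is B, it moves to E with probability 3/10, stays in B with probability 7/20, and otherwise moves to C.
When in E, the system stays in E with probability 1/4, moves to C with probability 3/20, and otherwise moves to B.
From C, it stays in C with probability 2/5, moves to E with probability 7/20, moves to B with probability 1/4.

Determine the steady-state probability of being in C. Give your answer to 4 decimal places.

0.3052

Let the stationary distribution be π with π = πP and π_1 + π_2 + π_3 = 1.
π_1 = 0.35·π_1 + 0.6·π_2 + 0.25·π_3
π_2 = 0.3·π_1 + 0.25·π_2 + 0.35·π_3
Solving with the normalization constraint gives π = (0.3945, 0.3002, 0.3052).
So the stationary probability of C is 0.3052.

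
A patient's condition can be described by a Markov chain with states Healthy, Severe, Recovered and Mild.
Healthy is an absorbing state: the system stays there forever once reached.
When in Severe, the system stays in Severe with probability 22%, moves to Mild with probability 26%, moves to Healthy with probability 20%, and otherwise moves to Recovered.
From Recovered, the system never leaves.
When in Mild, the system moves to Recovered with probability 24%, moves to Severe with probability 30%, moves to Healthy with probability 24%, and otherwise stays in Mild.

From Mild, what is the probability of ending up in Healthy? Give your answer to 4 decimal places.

0.4661

Let h(s) be the probability of absorption at Healthy starting from transient state s. Then h(Healthy) = 1 and h(Recovered) = 0. By first-step analysis:
h(Severe) = 0.2·1 + 0.22·h(Severe) + 0.32·0 + 0.26·h(Mild)
h(Mild) = 0.24·1 + 0.3·h(Severe) + 0.24·0 + 0.22·h(Mild)
Solving: h(Severe) = 0.4118, h(Mild) = 0.4661.
Starting from Mild, the probability is 0.4661.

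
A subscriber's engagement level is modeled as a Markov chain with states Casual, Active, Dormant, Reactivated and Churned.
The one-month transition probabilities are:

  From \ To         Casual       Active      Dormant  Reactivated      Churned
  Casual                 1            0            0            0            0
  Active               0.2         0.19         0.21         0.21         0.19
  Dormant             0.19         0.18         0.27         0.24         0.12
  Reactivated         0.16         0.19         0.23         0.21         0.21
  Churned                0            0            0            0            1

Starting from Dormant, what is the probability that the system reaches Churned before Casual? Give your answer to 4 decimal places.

0.4533

Let h(s) be the probability of absorption at Churned starting from transient state s. Then h(Churned) = 1 and h(Casual) = 0. By first-step analysis:
h(Active) = 0.2·0 + 0.19·h(Active) + 0.21·h(Dormant) + 0.21·h(Reactivated) + 0.19·1
h(Dormant) = 0.19·0 + 0.18·h(Active) + 0.27·h(Dormant) + 0.24·h(Reactivated) + 0.12·1
h(Reactivated) = 0.16·0 + 0.19·h(Active) + 0.23·h(Dormant) + 0.21·h(Reactivated) + 0.21·1
Solving: h(Active) = 0.4855, h(Dormant) = 0.4533, h(Reactivated) = 0.5145.
Starting from Dormant, the probability is 0.4533.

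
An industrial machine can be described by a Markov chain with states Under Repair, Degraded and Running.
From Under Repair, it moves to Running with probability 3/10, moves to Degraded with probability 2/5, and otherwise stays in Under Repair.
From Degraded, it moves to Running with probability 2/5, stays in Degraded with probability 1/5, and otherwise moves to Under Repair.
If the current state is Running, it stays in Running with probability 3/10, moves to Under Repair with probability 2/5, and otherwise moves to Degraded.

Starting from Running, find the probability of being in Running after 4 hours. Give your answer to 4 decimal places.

0.3305

Propagate the distribution vector 4 hours from Running.
After 0 hours: (0.0000, 0.0000, 1.0000)
After 1 hour: (0.4000, 0.3000, 0.3000)
After 2 hours: (0.3600, 0.3100, 0.3300)
After 3 hours: (0.3640, 0.3050, 0.3310)
After 4 hours: (0.3636, 0.3059, 0.3305)
P(in Running after 4 hours) = 0.3305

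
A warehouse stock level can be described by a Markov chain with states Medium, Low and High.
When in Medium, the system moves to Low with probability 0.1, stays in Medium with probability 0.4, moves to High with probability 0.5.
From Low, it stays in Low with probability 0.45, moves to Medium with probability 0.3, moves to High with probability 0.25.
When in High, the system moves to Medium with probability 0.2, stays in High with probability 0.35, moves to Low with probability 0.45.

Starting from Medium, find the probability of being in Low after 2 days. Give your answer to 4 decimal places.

0.3100

Sum over the intermediate state after 1 day:
P = P(Medium→Medium)·P(Medium→Low) + P(Medium→Low)·P(Low→Low) + P(Medium→High)·P(High→Low)
  = 0.4×0.1 + 0.1×0.45 + 0.5×0.45
  = 0.0400 + 0.0450 + 0.2250 = 0.3100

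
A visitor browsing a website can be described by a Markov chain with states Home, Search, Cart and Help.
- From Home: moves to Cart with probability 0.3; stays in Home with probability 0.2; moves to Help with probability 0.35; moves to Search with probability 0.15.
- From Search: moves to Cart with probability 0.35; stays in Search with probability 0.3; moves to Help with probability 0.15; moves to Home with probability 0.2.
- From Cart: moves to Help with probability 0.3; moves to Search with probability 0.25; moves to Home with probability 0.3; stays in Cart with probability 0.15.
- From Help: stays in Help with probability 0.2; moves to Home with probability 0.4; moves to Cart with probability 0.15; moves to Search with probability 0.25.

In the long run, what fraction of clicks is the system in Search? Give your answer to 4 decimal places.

0.2343

Let the stationary distribution be π with π = πP and π_1 + π_2 + π_3 + π_4 = 1.
π_1 = 0.2·π_1 + 0.2·π_2 + 0.3·π_3 + 0.4·π_4
π_2 = 0.15·π_1 + 0.3·π_2 + 0.25·π_3 + 0.25·π_4
π_3 = 0.3·π_1 + 0.35·π_2 + 0.15·π_3 + 0.15·π_4
Solving with the normalization constraint gives π = (0.2745, 0.2343, 0.2380, 0.2533).
So the stationary probability of Search is 0.2343.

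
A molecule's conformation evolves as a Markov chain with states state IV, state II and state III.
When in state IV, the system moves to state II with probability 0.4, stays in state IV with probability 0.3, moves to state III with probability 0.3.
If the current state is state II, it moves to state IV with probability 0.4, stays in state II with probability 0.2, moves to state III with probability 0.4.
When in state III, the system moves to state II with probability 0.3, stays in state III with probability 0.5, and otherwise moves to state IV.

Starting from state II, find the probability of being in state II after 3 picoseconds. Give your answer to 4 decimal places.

0.2960

Propagate the distribution vector 3 picoseconds from state II.
After 0 picoseconds: (0.0000, 1.0000, 0.0000)
After 1 picosecond: (0.4000, 0.2000, 0.4000)
After 2 picoseconds: (0.2800, 0.3200, 0.4000)
After 3 picoseconds: (0.2920, 0.2960, 0.4120)
P(in state II after 3 picoseconds) = 0.2960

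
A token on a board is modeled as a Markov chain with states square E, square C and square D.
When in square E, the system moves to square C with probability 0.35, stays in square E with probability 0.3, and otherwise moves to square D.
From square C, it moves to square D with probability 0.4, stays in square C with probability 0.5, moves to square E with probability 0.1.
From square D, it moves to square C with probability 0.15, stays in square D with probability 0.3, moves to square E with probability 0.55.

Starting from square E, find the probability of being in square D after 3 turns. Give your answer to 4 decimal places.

Propagate the distribution vector 3 turns from square E.
After 0 turns: (1.0000, 0.0000, 0.0000)
After 1 turn: (0.3000, 0.3500, 0.3500)
After 2 turns: (0.3175, 0.3325, 0.3500)
After 3 turns: (0.3210, 0.3299, 0.3491)
P(in square D after 3 turns) = 0.3491

0.3491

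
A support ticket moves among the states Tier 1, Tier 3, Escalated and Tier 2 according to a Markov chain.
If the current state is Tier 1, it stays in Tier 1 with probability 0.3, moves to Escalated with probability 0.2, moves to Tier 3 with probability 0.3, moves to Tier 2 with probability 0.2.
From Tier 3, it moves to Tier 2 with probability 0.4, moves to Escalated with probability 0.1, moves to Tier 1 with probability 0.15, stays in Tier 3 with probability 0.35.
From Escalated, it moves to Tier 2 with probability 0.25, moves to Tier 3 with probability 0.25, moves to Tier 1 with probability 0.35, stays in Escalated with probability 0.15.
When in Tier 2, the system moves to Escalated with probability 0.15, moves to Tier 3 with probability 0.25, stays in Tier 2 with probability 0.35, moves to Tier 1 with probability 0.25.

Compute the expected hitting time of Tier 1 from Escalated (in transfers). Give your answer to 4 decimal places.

3.8163

Let t(s) be the expected number of transfers to first reach Tier 1 from state s, with t(Tier 1) = 0. Conditioning on the first transfer:
t(Tier 3) = 1 + 0.35·t(Tier 3) + 0.1·t(Escalated) + 0.4·t(Tier 2)
t(Escalated) = 1 + 0.25·t(Tier 3) + 0.15·t(Escalated) + 0.25·t(Tier 2)
t(Tier 2) = 1 + 0.25·t(Tier 3) + 0.15·t(Escalated) + 0.35·t(Tier 2)
Solving: t(Tier 3) = 4.7350, t(Escalated) = 3.8163, t(Tier 2) = 4.2403.
Expected transfers from Escalated to Tier 1: 3.8163.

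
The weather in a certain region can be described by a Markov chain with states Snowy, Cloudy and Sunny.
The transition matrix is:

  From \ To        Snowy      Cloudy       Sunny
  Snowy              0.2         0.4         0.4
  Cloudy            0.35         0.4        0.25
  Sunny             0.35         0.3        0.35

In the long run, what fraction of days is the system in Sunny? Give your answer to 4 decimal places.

0.3285

Let the stationary distribution be π with π = πP and π_1 + π_2 + π_3 = 1.
π_1 = 0.2·π_1 + 0.35·π_2 + 0.35·π_3
π_2 = 0.4·π_1 + 0.4·π_2 + 0.3·π_3
Solving with the normalization constraint gives π = (0.3043, 0.3671, 0.3285).
So the stationary probability of Sunny is 0.3285.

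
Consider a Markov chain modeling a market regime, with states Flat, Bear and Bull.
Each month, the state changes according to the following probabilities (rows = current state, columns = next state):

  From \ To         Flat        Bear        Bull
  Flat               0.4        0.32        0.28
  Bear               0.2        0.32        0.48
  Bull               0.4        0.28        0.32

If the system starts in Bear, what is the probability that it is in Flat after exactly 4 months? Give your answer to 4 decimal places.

Propagate the distribution vector 4 months from Bear.
After 0 months: (0.0000, 1.0000, 0.0000)
After 1 month: (0.2000, 0.3200, 0.4800)
After 2 months: (0.3360, 0.3008, 0.3632)
After 3 months: (0.3398, 0.3055, 0.3547)
After 4 months: (0.3389, 0.3058, 0.3553)
P(in Flat after 4 months) = 0.3389

0.3389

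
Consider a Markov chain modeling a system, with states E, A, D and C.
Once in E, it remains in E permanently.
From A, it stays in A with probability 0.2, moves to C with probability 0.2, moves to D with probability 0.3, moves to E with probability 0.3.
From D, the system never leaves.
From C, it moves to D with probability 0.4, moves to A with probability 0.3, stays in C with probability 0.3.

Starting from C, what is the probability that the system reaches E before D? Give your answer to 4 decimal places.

0.1800

Let h(s) be the probability of absorption at E starting from transient state s. Then h(E) = 1 and h(D) = 0. By first-step analysis:
h(A) = 0.3·1 + 0.2·h(A) + 0.3·0 + 0.2·h(C)
h(C) = 0.3·h(A) + 0.4·0 + 0.3·h(C)
Solving: h(A) = 0.4200, h(C) = 0.1800.
Starting from C, the probability is 0.1800.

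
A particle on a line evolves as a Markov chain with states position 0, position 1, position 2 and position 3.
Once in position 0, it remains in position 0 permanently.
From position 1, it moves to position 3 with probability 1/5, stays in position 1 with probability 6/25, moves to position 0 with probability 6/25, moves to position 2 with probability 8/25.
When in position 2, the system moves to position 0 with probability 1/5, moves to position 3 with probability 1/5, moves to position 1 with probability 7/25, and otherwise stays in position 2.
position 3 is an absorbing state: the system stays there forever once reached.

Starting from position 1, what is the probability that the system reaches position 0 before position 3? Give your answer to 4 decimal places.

Let h(s) be the probability of absorption at position 0 starting from transient state s. Then h(position 0) = 1 and h(position 3) = 0. By first-step analysis:
h(position 1) = 0.24·1 + 0.24·h(position 1) + 0.32·h(position 2) + 0.2·0
h(position 2) = 0.2·1 + 0.28·h(position 1) + 0.32·h(position 2) + 0.2·0
Solving: h(position 1) = 0.5318, h(position 2) = 0.5131.
Starting from position 1, the probability is 0.5318.

0.5318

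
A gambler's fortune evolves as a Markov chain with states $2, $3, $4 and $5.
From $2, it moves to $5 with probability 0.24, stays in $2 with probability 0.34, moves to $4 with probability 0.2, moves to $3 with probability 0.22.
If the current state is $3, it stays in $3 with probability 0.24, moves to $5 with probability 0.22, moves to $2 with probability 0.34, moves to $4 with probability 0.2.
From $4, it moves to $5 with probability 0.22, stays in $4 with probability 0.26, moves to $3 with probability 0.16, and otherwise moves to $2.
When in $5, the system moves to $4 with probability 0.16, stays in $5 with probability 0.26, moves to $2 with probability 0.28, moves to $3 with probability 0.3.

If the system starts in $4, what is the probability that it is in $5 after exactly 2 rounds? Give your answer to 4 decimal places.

0.2360

Propagate the distribution vector 2 rounds from $4.
After 0 rounds: (0.0000, 0.0000, 1.0000, 0.0000)
After 1 round: (0.3600, 0.1600, 0.2600, 0.2200)
After 2 rounds: (0.3320, 0.2252, 0.2068, 0.2360)
P(in $5 after 2 rounds) = 0.2360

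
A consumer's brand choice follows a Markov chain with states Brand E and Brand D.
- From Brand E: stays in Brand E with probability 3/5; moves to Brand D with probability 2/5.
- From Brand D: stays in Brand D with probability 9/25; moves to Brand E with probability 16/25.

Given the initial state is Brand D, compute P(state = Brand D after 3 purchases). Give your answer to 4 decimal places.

0.3846

Propagate the distribution vector 3 purchases from Brand D.
After 0 purchases: (0.0000, 1.0000)
After 1 purchase: (0.6400, 0.3600)
After 2 purchases: (0.6144, 0.3856)
After 3 purchases: (0.6154, 0.3846)
P(in Brand D after 3 purchases) = 0.3846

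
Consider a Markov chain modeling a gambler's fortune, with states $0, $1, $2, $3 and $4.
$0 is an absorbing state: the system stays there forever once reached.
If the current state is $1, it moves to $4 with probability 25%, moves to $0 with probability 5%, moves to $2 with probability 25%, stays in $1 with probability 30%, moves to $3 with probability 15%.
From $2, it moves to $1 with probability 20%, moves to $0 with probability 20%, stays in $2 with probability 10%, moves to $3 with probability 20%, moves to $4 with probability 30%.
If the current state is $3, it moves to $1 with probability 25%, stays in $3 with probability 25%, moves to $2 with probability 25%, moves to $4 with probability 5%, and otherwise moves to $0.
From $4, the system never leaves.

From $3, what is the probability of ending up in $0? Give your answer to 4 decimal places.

0.5119

Let h(s) be the probability of absorption at $0 starting from transient state s. Then h($0) = 1 and h($4) = 0. By first-step analysis:
h($1) = 0.05·1 + 0.3·h($1) + 0.25·h($2) + 0.15·h($3) + 0.25·0
h($2) = 0.2·1 + 0.2·h($1) + 0.1·h($2) + 0.2·h($3) + 0.3·0
h($3) = 0.2·1 + 0.25·h($1) + 0.25·h($2) + 0.25·h($3) + 0.05·0
Solving: h($1) = 0.3271, h($2) = 0.4087, h($3) = 0.5119.
Starting from $3, the probability is 0.5119.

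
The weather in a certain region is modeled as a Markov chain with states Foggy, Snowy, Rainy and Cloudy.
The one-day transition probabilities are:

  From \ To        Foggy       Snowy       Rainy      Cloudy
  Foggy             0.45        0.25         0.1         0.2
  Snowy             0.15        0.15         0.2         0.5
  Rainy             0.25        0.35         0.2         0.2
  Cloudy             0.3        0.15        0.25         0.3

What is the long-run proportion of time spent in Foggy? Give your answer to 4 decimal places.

0.3038

Let the stationary distribution be π with π = πP and π_1 + π_2 + π_3 + π_4 = 1.
π_1 = 0.45·π_1 + 0.15·π_2 + 0.25·π_3 + 0.3·π_4
π_2 = 0.25·π_1 + 0.15·π_2 + 0.35·π_3 + 0.15·π_4
π_3 = 0.1·π_1 + 0.2·π_2 + 0.2·π_3 + 0.25·π_4
Solving with the normalization constraint gives π = (0.3038, 0.2172, 0.1844, 0.2946).
So the stationary probability of Foggy is 0.3038.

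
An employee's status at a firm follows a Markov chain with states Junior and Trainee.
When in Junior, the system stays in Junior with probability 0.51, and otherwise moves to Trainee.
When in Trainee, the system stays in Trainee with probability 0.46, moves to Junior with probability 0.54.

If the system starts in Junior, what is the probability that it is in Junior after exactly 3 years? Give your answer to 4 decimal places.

Propagate the distribution vector 3 years from Junior.
After 0 years: (1.0000, 0.0000)
After 1 year: (0.5100, 0.4900)
After 2 years: (0.5247, 0.4753)
After 3 years: (0.5243, 0.4757)
P(in Junior after 3 years) = 0.5243

0.5243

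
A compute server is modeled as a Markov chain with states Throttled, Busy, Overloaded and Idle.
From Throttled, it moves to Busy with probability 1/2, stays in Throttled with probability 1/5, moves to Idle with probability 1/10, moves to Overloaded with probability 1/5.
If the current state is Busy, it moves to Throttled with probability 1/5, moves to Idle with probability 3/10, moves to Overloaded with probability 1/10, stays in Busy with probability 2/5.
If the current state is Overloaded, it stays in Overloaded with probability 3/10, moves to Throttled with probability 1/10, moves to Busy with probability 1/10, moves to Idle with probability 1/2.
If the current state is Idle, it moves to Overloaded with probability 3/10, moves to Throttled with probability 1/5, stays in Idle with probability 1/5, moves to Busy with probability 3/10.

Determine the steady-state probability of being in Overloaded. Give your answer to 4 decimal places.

Let the stationary distribution be π with π = πP and π_1 + π_2 + π_3 + π_4 = 1.
π_1 = 0.2·π_1 + 0.2·π_2 + 0.1·π_3 + 0.2·π_4
π_2 = 0.5·π_1 + 0.4·π_2 + 0.1·π_3 + 0.3·π_4
π_3 = 0.2·π_1 + 0.1·π_2 + 0.3·π_3 + 0.3·π_4
Solving with the normalization constraint gives π = (0.1783, 0.3247, 0.2172, 0.2798).
So the stationary probability of Overloaded is 0.2172.

0.2172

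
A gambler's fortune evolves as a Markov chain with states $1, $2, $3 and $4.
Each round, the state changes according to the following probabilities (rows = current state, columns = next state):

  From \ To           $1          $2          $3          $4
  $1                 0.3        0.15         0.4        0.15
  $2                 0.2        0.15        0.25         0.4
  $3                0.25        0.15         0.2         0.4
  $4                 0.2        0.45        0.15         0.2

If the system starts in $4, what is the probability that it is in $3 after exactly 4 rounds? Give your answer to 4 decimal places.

Propagate the distribution vector 4 rounds from $4.
After 0 rounds: (0.0000, 0.0000, 0.0000, 1.0000)
After 1 round: (0.2000, 0.4500, 0.1500, 0.2000)
After 2 rounds: (0.2275, 0.2100, 0.2525, 0.3100)
After 3 rounds: (0.2354, 0.2430, 0.2405, 0.2811)
After 4 rounds: (0.2356, 0.2343, 0.2452, 0.2849)
P(in $3 after 4 rounds) = 0.2452

0.2452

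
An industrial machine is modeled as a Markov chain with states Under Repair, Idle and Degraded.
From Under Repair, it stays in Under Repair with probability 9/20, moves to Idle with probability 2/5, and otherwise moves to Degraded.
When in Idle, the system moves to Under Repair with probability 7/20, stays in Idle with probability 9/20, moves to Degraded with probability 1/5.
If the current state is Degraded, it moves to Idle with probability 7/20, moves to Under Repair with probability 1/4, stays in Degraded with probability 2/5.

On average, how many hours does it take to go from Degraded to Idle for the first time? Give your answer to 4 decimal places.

Let t(s) be the expected number of hours to first reach Idle from state s, with t(Idle) = 0. Conditioning on the first hour:
t(Under Repair) = 1 + 0.45·t(Under Repair) + 0.15·t(Degraded)
t(Degraded) = 1 + 0.25·t(Under Repair) + 0.4·t(Degraded)
Solving: t(Under Repair) = 2.5641, t(Degraded) = 2.7350.
Expected hours from Degraded to Idle: 2.7350.

2.7350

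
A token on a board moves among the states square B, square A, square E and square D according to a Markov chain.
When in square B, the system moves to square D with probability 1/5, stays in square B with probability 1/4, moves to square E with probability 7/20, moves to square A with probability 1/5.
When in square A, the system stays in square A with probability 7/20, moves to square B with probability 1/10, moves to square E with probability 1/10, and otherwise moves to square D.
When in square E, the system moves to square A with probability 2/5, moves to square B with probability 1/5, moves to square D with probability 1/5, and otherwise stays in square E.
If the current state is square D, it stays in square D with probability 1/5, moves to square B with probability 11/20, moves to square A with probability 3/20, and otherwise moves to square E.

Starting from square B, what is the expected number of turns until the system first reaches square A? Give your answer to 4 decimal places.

4.1293

Let t(s) be the expected number of turns to first reach square A from state s, with t(square A) = 0. Conditioning on the first turn:
t(square B) = 1 + 0.25·t(square B) + 0.35·t(square E) + 0.2·t(square D)
t(square E) = 1 + 0.2·t(square B) + 0.2·t(square E) + 0.2·t(square D)
t(square D) = 1 + 0.55·t(square B) + 0.1·t(square E) + 0.2·t(square D)
Solving: t(square B) = 4.1293, t(square E) = 3.4111, t(square D) = 4.5153.
Expected turns from square B to square A: 4.1293.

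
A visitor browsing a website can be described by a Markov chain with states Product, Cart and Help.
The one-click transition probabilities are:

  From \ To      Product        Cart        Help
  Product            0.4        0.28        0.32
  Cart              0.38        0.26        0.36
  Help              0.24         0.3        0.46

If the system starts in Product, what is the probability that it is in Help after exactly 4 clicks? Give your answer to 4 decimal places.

Propagate the distribution vector 4 clicks from Product.
After 0 clicks: (1.0000, 0.0000, 0.0000)
After 1 click: (0.4000, 0.2800, 0.3200)
After 2 clicks: (0.3432, 0.2808, 0.3760)
After 3 clicks: (0.3342, 0.2819, 0.3839)
After 4 clicks: (0.3329, 0.2820, 0.3850)
P(in Help after 4 clicks) = 0.3850

0.3850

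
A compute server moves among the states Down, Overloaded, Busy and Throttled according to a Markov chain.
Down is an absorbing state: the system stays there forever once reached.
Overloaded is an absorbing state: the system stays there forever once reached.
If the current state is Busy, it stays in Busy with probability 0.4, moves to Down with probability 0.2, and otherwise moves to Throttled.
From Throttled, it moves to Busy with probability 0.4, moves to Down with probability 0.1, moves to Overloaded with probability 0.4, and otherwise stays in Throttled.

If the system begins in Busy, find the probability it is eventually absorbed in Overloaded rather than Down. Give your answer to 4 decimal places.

0.4211

Let h(s) be the probability of absorption at Overloaded starting from transient state s. Then h(Overloaded) = 1 and h(Down) = 0. By first-step analysis:
h(Busy) = 0.2·0 + 0.4·h(Busy) + 0.4·h(Throttled)
h(Throttled) = 0.1·0 + 0.4·1 + 0.4·h(Busy) + 0.1·h(Throttled)
Solving: h(Busy) = 0.4211, h(Throttled) = 0.6316.
Starting from Busy, the probability is 0.4211.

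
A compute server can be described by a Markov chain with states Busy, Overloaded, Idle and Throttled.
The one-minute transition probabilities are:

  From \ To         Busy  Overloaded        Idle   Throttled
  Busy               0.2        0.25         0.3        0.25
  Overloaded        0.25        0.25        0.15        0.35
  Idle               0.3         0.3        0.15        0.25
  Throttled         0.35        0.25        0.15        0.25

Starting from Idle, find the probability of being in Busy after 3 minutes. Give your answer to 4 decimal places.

0.2744

Propagate the distribution vector 3 minutes from Idle.
After 0 minutes: (0.0000, 0.0000, 1.0000, 0.0000)
After 1 minute: (0.3000, 0.3000, 0.1500, 0.2500)
After 2 minutes: (0.2675, 0.2575, 0.1950, 0.2800)
After 3 minutes: (0.2744, 0.2598, 0.1901, 0.2758)
P(in Busy after 3 minutes) = 0.2744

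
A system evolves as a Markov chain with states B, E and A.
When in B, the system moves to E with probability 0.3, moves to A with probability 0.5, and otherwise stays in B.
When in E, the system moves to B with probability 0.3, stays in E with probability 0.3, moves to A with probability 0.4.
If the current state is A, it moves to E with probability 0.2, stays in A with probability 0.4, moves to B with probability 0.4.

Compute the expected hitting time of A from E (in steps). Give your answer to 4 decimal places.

2.3404

Let t(s) be the expected number of steps to first reach A from state s, with t(A) = 0. Conditioning on the first step:
t(B) = 1 + 0.2·t(B) + 0.3·t(E)
t(E) = 1 + 0.3·t(B) + 0.3·t(E)
Solving: t(B) = 2.1277, t(E) = 2.3404.
Expected steps from E to A: 2.3404.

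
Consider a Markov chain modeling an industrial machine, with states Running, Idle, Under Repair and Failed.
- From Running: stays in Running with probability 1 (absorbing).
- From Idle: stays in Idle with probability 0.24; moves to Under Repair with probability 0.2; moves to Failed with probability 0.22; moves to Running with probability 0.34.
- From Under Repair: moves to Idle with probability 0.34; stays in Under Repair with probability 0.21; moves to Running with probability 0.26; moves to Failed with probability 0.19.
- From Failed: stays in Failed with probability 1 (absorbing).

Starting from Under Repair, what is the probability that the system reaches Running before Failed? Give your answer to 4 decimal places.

Let h(s) be the probability of absorption at Running starting from transient state s. Then h(Running) = 1 and h(Failed) = 0. By first-step analysis:
h(Idle) = 0.34·1 + 0.24·h(Idle) + 0.2·h(Under Repair) + 0.22·0
h(Under Repair) = 0.26·1 + 0.34·h(Idle) + 0.21·h(Under Repair) + 0.19·0
Solving: h(Idle) = 0.6022, h(Under Repair) = 0.5883.
Starting from Under Repair, the probability is 0.5883.

0.5883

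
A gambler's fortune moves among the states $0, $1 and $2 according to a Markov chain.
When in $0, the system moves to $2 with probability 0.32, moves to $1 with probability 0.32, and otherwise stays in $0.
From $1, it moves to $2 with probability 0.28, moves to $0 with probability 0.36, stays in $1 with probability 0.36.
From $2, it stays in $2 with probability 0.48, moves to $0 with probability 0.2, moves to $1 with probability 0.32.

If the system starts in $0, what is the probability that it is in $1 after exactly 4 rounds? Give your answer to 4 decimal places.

Propagate the distribution vector 4 rounds from $0.
After 0 rounds: (1.0000, 0.0000, 0.0000)
After 1 round: (0.3600, 0.3200, 0.3200)
After 2 rounds: (0.3088, 0.3328, 0.3584)
After 3 rounds: (0.3027, 0.3333, 0.3640)
After 4 rounds: (0.3018, 0.3333, 0.3649)
P(in $1 after 4 rounds) = 0.3333

0.3333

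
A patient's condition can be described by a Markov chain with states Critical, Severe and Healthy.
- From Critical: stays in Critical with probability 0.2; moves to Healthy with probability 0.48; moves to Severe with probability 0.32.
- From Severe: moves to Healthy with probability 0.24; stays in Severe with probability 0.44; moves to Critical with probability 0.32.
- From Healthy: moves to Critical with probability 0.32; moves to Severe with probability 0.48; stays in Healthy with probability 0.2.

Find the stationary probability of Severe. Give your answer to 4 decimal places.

Let the stationary distribution be π with π = πP and π_1 + π_2 + π_3 = 1.
π_1 = 0.2·π_1 + 0.32·π_2 + 0.32·π_3
π_2 = 0.32·π_1 + 0.44·π_2 + 0.48·π_3
Solving with the normalization constraint gives π = (0.2857, 0.4176, 0.2967).
So the stationary probability of Severe is 0.4176.

0.4176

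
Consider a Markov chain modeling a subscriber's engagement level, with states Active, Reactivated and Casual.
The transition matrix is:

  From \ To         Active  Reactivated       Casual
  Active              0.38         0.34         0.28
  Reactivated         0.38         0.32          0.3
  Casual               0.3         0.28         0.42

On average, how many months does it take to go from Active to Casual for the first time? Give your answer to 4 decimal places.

Let t(s) be the expected number of months to first reach Casual from state s, with t(Casual) = 0. Conditioning on the first month:
t(Active) = 1 + 0.38·t(Active) + 0.34·t(Reactivated)
t(Reactivated) = 1 + 0.38·t(Active) + 0.32·t(Reactivated)
Solving: t(Active) = 3.4884, t(Reactivated) = 3.4200.
Expected months from Active to Casual: 3.4884.

3.4884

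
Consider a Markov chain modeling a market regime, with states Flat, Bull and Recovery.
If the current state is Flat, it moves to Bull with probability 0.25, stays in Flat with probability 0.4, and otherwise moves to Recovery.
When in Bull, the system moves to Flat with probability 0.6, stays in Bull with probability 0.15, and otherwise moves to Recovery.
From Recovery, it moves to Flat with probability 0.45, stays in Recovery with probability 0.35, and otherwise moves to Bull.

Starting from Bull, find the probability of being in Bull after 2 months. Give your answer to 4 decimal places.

Sum over the intermediate state after 1 month:
P = P(Bull→Flat)·P(Flat→Bull) + P(Bull→Bull)·P(Bull→Bull) + P(Bull→Recovery)·P(Recovery→Bull)
  = 0.6×0.25 + 0.15×0.15 + 0.25×0.2
  = 0.1500 + 0.0225 + 0.0500 = 0.2225

0.2225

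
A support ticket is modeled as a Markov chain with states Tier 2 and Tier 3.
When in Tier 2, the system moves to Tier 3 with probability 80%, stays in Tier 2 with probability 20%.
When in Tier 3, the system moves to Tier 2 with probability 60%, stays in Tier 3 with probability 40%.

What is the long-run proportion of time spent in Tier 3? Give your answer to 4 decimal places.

0.5714

Let the stationary distribution be π with π = πP and π_1 + π_2 = 1.
π_1 = 0.2·π_1 + 0.6·π_2
Solving with the normalization constraint gives π = (0.4286, 0.5714).
So the stationary probability of Tier 3 is 0.5714.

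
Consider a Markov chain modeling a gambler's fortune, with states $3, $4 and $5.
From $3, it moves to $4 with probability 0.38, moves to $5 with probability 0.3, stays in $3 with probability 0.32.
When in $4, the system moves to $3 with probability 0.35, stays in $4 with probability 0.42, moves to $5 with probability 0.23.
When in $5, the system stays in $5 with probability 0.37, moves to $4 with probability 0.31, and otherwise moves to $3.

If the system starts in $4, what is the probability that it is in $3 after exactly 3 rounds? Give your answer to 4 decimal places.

Propagate the distribution vector 3 rounds from $4.
After 0 rounds: (0.0000, 1.0000, 0.0000)
After 1 round: (0.3500, 0.4200, 0.2300)
After 2 rounds: (0.3326, 0.3807, 0.2867)
After 3 rounds: (0.3314, 0.3752, 0.2934)
P(in $3 after 3 rounds) = 0.3314

0.3314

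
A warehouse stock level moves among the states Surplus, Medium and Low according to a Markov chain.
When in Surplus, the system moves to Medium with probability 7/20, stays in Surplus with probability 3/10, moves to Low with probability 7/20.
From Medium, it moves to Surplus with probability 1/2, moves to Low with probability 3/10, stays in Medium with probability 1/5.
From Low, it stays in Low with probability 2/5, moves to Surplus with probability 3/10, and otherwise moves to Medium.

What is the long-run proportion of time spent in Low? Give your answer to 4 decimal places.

0.3532

Let the stationary distribution be π with π = πP and π_1 + π_2 + π_3 = 1.
π_1 = 0.3·π_1 + 0.5·π_2 + 0.3·π_3
π_2 = 0.35·π_1 + 0.2·π_2 + 0.3·π_3
Solving with the normalization constraint gives π = (0.3578, 0.2890, 0.3532).
So the stationary probability of Low is 0.3532.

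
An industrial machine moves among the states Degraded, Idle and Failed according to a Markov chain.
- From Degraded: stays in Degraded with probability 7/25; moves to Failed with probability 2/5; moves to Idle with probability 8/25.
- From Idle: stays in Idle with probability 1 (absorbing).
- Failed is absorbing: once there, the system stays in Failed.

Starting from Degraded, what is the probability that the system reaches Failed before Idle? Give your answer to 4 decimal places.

0.5556

Let h(s) be the probability of absorption at Failed starting from transient state s. Then h(Failed) = 1 and h(Idle) = 0. By first-step analysis:
h(Degraded) = 0.28·h(Degraded) + 0.32·0 + 0.4·1
Solving: h(Degraded) = 0.5556.
Starting from Degraded, the probability is 0.5556.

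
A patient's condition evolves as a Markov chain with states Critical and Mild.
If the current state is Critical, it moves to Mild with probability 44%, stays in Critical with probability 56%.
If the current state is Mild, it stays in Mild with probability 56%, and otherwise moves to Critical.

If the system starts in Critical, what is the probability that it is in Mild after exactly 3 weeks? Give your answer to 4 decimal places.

Propagate the distribution vector 3 weeks from Critical.
After 0 weeks: (1.0000, 0.0000)
After 1 week: (0.5600, 0.4400)
After 2 weeks: (0.5072, 0.4928)
After 3 weeks: (0.5009, 0.4991)
P(in Mild after 3 weeks) = 0.4991

0.4991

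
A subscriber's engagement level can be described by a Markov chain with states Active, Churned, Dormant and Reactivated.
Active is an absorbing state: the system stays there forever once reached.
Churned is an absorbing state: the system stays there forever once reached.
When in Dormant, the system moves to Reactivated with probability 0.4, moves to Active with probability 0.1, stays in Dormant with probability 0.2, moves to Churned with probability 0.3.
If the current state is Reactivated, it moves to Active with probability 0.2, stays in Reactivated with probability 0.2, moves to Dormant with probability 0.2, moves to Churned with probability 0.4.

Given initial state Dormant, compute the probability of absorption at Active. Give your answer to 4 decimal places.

Let h(s) be the probability of absorption at Active starting from transient state s. Then h(Active) = 1 and h(Churned) = 0. By first-step analysis:
h(Dormant) = 0.1·1 + 0.3·0 + 0.2·h(Dormant) + 0.4·h(Reactivated)
h(Reactivated) = 0.2·1 + 0.4·0 + 0.2·h(Dormant) + 0.2·h(Reactivated)
Solving: h(Dormant) = 0.2857, h(Reactivated) = 0.3214.
Starting from Dormant, the probability is 0.2857.

0.2857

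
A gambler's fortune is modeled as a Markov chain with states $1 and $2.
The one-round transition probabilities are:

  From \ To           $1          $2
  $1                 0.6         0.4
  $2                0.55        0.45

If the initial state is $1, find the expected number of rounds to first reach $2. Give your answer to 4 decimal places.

2.5000

Let t(s) be the expected number of rounds to first reach $2 from state s, with t($2) = 0. Conditioning on the first round:
t($1) = 1 + 0.6·t($1)
Solving: t($1) = 2.5000.
Expected rounds from $1 to $2: 2.5000.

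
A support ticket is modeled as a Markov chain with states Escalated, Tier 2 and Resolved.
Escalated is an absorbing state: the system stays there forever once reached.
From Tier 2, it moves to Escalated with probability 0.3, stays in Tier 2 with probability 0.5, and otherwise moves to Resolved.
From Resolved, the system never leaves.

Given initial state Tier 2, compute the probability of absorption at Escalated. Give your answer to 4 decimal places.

0.6000

Let h(s) be the probability of absorption at Escalated starting from transient state s. Then h(Escalated) = 1 and h(Resolved) = 0. By first-step analysis:
h(Tier 2) = 0.3·1 + 0.5·h(Tier 2) + 0.2·0
Solving: h(Tier 2) = 0.6000.
Starting from Tier 2, the probability is 0.6000.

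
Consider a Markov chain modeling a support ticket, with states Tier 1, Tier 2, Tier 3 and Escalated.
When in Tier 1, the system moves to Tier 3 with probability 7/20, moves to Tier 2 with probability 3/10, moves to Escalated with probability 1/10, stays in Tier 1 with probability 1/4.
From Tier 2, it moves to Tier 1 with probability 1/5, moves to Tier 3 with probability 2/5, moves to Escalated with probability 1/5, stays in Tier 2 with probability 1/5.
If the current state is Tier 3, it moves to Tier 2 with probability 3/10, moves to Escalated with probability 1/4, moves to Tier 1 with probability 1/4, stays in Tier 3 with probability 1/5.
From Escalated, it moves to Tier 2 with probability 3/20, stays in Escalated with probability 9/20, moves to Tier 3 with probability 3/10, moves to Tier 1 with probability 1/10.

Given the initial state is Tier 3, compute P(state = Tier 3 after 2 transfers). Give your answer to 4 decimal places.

0.3225

Propagate the distribution vector 2 transfers from Tier 3.
After 0 transfers: (0.0000, 0.0000, 1.0000, 0.0000)
After 1 transfer: (0.2500, 0.3000, 0.2000, 0.2500)
After 2 transfers: (0.1975, 0.2325, 0.3225, 0.2475)
P(in Tier 3 after 2 transfers) = 0.3225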